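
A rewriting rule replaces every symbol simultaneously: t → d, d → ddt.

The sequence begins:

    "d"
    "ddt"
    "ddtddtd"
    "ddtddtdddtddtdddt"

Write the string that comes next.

Rewriting the 17 symbols of ddtddtdddtddtdddt one by one yields ddt ddt d ddt ddt d ddt ddt ddt d ddt ddt d ddt ddt ddt d; concatenated:

ddtddtdddtddtdddtddtddtdddtddtdddtddtddtd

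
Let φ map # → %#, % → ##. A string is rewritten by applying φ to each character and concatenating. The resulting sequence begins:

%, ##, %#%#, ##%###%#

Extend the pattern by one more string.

%#%###%#%#%###%#

Expanding ##%###%#: #→%#, #→%#, %→##, #→%#, #→%#, #→%#, %→##, #→%#. Concatenated: %# %# ## %# %# %# ## %#.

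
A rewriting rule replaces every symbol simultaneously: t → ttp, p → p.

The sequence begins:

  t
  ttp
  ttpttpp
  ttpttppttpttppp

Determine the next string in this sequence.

φ(ttpttppttpttppp) expands symbol-by-symbol to ttp ttp p ttp ttp p p ttp ttp p ttp ttp p p p; joining the 15 pieces gives the next term.

ttpttppttpttpppttpttppttpttpppp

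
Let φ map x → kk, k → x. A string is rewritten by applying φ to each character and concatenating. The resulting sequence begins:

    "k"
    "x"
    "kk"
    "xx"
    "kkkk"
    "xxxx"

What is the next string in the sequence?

kkkkkkkk

Expanding xxxx: x→kk, x→kk, x→kk, x→kk. Concatenated: kk kk kk kk.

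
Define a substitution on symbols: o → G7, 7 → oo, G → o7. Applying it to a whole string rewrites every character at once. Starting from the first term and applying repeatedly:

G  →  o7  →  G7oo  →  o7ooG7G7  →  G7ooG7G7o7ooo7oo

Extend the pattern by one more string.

Rewriting the 16 symbols of G7ooG7G7o7ooo7oo one by one yields o7 oo G7 G7 o7 oo o7 oo G7 oo G7 G7 G7 oo G7 G7; concatenated:

o7ooG7G7o7ooo7ooG7ooG7G7G7ooG7G7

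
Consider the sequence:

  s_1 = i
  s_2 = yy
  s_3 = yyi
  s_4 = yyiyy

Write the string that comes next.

yyiyyyyi

This is a Fibonacci-style word recurrence s(k) = s(k−1)·s(k−2): e.g. yy·i = yyi.
The next term joins yyiyy and yyi.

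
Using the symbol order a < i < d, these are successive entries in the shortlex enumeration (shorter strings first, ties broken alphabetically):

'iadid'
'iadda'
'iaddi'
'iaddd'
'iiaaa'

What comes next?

Find the rightmost character of iiaaa below d, bump it to the next letter, and reset everything to its right to a.

iiaai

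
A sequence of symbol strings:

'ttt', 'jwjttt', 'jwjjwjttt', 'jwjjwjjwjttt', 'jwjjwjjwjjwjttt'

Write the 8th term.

jwjjwjjwjjwjjwjjwjjwjttt

Each term is the previous one with jwj prepended.
From jwjjwjjwjjwjttt, 3 further steps: jwjjwjjwjjwjttt → jwjjwjjwjjwjjwjttt → jwjjwjjwjjwjjwjjwjttt → (answer).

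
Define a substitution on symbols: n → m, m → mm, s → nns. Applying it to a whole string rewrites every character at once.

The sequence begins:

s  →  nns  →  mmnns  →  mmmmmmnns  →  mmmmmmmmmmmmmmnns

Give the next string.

mmmmmmmmmmmmmmmmmmmmmmmmmmmmmmnns

Applying the rule to each of the 17 symbols of mmmmmmmmmmmmmmnns gives the pieces mm mm mm mm mm mm mm mm mm mm mm mm mm mm m m nns, which concatenate to the answer.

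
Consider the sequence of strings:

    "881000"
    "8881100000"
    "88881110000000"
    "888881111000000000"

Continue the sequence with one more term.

The n-th term is n+1 8's then n 1's then 2n+1 0's (n = 1, 2, …).
For the next term, n = 5, so the run lengths are 6, 5, 11.

8888881111100000000000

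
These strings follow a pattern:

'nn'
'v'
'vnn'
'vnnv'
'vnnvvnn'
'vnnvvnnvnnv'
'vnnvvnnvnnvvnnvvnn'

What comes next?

vnnvvnnvnnvvnnvvnnvnnvvnnvnnv

From term 3 onward, concatenate the last term with the second-to-last: v·nn = vnn, vnn·v = vnnv, …
The next term joins vnnvvnnvnnvvnnvvnn and vnnvvnnvnnv.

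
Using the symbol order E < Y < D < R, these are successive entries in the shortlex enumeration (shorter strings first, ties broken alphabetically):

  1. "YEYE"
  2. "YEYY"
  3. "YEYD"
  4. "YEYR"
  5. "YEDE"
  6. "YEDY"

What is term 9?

Advancing 3 positions from YEDY through YEDY → YEDD → YEDR reaches term 9.

YERE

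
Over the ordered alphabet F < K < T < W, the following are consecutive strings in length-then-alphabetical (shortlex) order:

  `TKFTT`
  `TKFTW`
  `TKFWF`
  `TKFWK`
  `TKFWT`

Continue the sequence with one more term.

TKFWW

The successor of TKFWT increments the rightmost position that isn't already W and resets every position after it to F.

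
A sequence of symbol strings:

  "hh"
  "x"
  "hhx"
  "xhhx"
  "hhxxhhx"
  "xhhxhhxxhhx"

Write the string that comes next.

hhxxhhxxhhxhhxxhhx

From term 3 onward, concatenate the second-to-last term with the last: hh·x = hhx, x·hhx = xhhx, …
The next term joins hhxxhhx and xhhxhhxxhhx.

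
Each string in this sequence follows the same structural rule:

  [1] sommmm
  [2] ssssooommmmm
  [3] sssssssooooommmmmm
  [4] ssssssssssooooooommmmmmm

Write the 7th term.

The n-th term is 3n-2 s's then 2n-1 o's then n+3 m's (n = 1, 2, …).
Setting n = 7 gives 19, 13, 10 characters in each block.

sssssssssssssssssssooooooooooooommmmmmmmmm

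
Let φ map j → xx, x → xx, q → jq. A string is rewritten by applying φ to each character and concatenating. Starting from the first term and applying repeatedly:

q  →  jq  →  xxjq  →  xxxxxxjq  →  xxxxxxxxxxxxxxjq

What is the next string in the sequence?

xxxxxxxxxxxxxxxxxxxxxxxxxxxxxxjq

Replace each of the 16 characters of xxxxxxxxxxxxxxjq in place — xx xx xx xx xx xx xx xx xx xx xx xx xx xx xx jq — and concatenate.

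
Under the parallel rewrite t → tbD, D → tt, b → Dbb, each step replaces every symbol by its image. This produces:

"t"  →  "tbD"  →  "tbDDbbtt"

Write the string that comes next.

Apply φ to tbDDbbtt symbol by symbol: t→tbD, b→Dbb, D→tt, D→tt, b→Dbb, b→Dbb, t→tbD, t→tbD; joined: tbD Dbb tt tt Dbb Dbb tbD tbD.

tbDDbbttttDbbDbbtbDtbD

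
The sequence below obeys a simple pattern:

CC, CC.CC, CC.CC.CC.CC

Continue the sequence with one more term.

CC.CC.CC.CC.CC.CC.CC.CC

Each string is two copies of the previous one joined by '.'.
So the next term is two copies of CC.CC.CC.CC with '.' between the halves.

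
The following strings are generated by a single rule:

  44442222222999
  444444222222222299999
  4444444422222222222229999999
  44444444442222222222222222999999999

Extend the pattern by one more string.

The n-th term is 2n 4's then 3n+1 2's then 2n-1 9's, where the shown terms are n = 2, 3, 4, 5.
At n = 6 the blocks have lengths 12, 19, 11.

444444444444222222222222222222299999999999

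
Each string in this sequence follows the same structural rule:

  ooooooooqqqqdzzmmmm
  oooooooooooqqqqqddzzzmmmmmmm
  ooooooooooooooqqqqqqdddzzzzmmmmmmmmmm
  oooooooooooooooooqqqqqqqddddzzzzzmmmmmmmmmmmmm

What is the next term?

Term n consists of 3n+2 o's, followed by n+2 q's, followed by n-1 d's, followed by n z's, followed by 3n-2 m's, where the shown terms are n = 2, 3, 4, 5.
Setting n = 6 gives 20, 8, 5, 6, 16 characters in each block.

ooooooooooooooooooooqqqqqqqqdddddzzzzzzmmmmmmmmmmmmmmmm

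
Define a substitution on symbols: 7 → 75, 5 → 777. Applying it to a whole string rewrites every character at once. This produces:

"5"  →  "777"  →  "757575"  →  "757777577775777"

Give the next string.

757777575757577775757575777757575

φ(757777577775777) expands symbol-by-symbol to 75 777 75 75 75 75 777 75 75 75 75 777 75 75 75; joining the 15 pieces gives the next term.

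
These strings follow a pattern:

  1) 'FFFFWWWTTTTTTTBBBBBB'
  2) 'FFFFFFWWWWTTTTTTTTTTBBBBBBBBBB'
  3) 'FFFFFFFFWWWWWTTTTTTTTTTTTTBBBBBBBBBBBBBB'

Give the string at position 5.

FFFFFFFFFFFFWWWWWWWTTTTTTTTTTTTTTTTTTTBBBBBBBBBBBBBBBBBBBBBB

Reading off run lengths: F runs 4, 6, 8; W runs 3, 4, 5; T runs 7, 10, 13; B runs 6, 10, 14 — each is linear in n, where the shown terms are n = 2, 3, 4.
For term 5, n = 6, so the run lengths are 12, 7, 19, 22.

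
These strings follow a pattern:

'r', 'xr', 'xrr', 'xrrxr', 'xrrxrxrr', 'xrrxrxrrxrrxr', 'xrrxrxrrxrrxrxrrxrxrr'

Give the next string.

xrrxrxrrxrrxrxrrxrxrrxrrxrxrrxrrxr

From term 3 onward, concatenate the last term with the second-to-last: xr·r = xrr, xrr·xr = xrrxr, …
So term 8 is xrrxrxrrxrrxrxrrxrxrr·xrrxrxrrxrrxr.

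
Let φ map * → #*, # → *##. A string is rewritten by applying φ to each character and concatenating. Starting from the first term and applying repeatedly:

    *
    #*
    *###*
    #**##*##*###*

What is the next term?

*###*#**##*###**##*###**##*##*###*

Replace each of the 13 characters of #**##*##*###* in place — *## #* #* *## *## #* *## *## #* *## *## *## #* — and concatenate.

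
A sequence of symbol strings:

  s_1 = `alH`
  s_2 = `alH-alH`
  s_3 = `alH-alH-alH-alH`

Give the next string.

alH-alH-alH-alH-alH-alH-alH-alH

s(k+1) = s(k)·-·s(k) — each term doubles the last with '-' between the halves.
So the next term is two copies of alH-alH-alH-alH with '-' between the halves.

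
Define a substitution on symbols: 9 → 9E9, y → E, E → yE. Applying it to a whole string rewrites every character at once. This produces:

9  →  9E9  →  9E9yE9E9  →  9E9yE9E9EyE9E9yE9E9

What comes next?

9E9yE9E9EyE9E9yE9E9yEEyE9E9yE9E9EyE9E9yE9E9

Applying the rule to each of the 19 symbols of 9E9yE9E9EyE9E9yE9E9 gives the pieces 9E9 yE 9E9 E yE 9E9 yE 9E9 yE E yE 9E9 yE 9E9 E yE 9E9 yE 9E9, which concatenate to the answer.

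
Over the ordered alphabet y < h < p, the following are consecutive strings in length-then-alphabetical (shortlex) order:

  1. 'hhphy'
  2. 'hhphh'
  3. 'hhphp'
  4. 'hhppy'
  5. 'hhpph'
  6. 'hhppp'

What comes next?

Treat hhppp as a base-3 numeral over the given alphabet and add one, carrying through any trailing p's.

hpyyy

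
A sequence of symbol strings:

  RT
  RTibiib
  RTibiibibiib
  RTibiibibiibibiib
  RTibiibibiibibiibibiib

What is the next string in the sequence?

Every step adds ibiib to the end: s(k+1) = s(k)·ibiib.
Applying this once more to RTibiibibiibibiibibiib:

RTibiibibiibibiibibiibibiib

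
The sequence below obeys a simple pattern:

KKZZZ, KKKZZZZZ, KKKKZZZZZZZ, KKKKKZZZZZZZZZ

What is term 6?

KKKKKKKZZZZZZZZZZZZZ

The n-th term is n K's then 2n-1 Z's, where the shown terms are n = 2, 3, 4, 5.
At n = 7 the blocks have lengths 7, 13.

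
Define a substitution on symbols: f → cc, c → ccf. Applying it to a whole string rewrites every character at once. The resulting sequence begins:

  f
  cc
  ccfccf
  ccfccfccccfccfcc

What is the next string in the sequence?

Replace each of the 16 characters of ccfccfccccfccfcc in place — ccf ccf cc ccf ccf cc ccf ccf ccf ccf cc ccf ccf cc ccf ccf — and concatenate.

ccfccfccccfccfccccfccfccfccfccccfccfccccfccf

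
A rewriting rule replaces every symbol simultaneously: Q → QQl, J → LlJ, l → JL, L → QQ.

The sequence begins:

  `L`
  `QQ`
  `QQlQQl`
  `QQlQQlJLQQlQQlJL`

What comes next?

QQlQQlJLQQlQQlJLLlJQQQQlQQlJLQQlQQlJLLlJQQ

Applying the rule to each of the 16 symbols of QQlQQlJLQQlQQlJL gives the pieces QQl QQl JL QQl QQl JL LlJ QQ QQl QQl JL QQl QQl JL LlJ QQ, which concatenate to the answer.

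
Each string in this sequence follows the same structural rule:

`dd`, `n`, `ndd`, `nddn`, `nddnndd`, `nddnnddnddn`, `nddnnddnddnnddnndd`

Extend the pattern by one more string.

This is a Fibonacci-style word recurrence s(k) = s(k−1)·s(k−2): e.g. n·dd = ndd.
So term 8 is nddnnddnddnnddnndd·nddnnddnddn.

nddnnddnddnnddnnddnddnnddnddn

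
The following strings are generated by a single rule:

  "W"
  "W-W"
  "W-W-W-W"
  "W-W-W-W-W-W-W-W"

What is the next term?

W-W-W-W-W-W-W-W-W-W-W-W-W-W-W-W

s(k+1) = s(k)·-·s(k) — each term doubles the last with '-' between the halves.
So the next term is two copies of W-W-W-W-W-W-W-W with '-' between the halves.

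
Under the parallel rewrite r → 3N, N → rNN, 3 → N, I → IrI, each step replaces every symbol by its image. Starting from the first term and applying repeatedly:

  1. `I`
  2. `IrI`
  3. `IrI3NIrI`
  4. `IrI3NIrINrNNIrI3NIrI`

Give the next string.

IrI3NIrINrNNIrI3NIrIrNN3NrNNrNNIrI3NIrINrNNIrI3NIrI

φ(IrI3NIrINrNNIrI3NIrI) expands symbol-by-symbol to IrI 3N IrI N rNN IrI 3N IrI rNN 3N rNN rNN IrI 3N IrI N rNN IrI 3N IrI; joining the 20 pieces gives the next term.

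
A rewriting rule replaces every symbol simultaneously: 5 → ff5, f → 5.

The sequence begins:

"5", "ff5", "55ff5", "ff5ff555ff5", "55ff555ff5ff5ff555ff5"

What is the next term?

Rewriting the 21 symbols of 55ff555ff5ff5ff555ff5 one by one yields ff5 ff5 5 5 ff5 ff5 ff5 5 5 ff5 5 5 ff5 5 5 ff5 ff5 ff5 5 5 ff5; concatenated:

ff5ff555ff5ff5ff555ff555ff555ff5ff5ff555ff5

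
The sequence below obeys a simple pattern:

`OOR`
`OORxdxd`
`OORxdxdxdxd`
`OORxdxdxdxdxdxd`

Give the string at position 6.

OORxdxdxdxdxdxdxdxdxdxd

Each term is the previous one with xdxd appended.
From OORxdxdxdxdxdxd, 2 further steps: OORxdxdxdxdxdxd → OORxdxdxdxdxdxdxdxd → (answer).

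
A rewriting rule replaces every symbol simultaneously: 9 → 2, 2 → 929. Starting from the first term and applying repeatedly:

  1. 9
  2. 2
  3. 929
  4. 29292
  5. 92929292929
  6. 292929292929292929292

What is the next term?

9292929292929292929292929292929292929292929

Applying the rule to each of the 21 symbols of 292929292929292929292 gives the pieces 929 2 929 2 929 2 929 2 929 2 929 2 929 2 929 2 929 2 929 2 929, which concatenate to the answer.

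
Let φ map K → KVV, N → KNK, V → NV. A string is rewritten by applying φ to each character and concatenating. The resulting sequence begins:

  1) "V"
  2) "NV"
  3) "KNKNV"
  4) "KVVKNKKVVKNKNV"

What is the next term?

KVVNVNVKVVKNKKVVKVVNVNVKVVKNKKVVKNKNV

φ(KVVKNKKVVKNKNV) expands symbol-by-symbol to KVV NV NV KVV KNK KVV KVV NV NV KVV KNK KVV KNK NV; joining the 14 pieces gives the next term.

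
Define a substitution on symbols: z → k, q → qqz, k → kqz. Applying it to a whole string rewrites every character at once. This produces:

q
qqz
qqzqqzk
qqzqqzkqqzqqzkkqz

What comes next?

qqzqqzkqqzqqzkkqzqqzqqzkqqzqqzkkqzkqzqqzk

Applying the rule to each of the 17 symbols of qqzqqzkqqzqqzkkqz gives the pieces qqz qqz k qqz qqz k kqz qqz qqz k qqz qqz k kqz kqz qqz k, which concatenate to the answer.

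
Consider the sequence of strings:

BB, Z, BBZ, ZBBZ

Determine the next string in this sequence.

BBZZBBZ

Each term (from the third on) is the two preceding terms concatenated in order: term 3 = BB·Z = BBZ.
The next term joins BBZ and ZBBZ.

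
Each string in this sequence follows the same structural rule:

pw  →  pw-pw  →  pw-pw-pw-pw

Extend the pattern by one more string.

pw-pw-pw-pw-pw-pw-pw-pw

s(k+1) = s(k)·-·s(k) — each term doubles the last with '-' between the halves.
One more doubling of pw-pw-pw-pw gives the answer.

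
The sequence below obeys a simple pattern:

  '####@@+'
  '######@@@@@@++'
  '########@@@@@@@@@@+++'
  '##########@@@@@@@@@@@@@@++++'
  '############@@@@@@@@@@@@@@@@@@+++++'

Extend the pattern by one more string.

The n-th term is 2n+2 #'s then 4n-2 @'s then n +'s (n = 1, 2, …).
At n = 6 the blocks have lengths 14, 22, 6.

##############@@@@@@@@@@@@@@@@@@@@@@++++++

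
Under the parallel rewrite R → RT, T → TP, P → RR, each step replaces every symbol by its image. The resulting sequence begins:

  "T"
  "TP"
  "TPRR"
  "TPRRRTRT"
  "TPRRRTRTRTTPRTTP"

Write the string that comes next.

Rewriting the 16 symbols of TPRRRTRTRTTPRTTP one by one yields TP RR RT RT RT TP RT TP RT TP TP RR RT TP TP RR; concatenated:

TPRRRTRTRTTPRTTPRTTPTPRRRTTPTPRR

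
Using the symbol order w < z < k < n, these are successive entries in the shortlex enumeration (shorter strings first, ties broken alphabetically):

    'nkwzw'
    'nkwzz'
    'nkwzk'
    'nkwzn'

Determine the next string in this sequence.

Find the rightmost character of nkwzn below n, bump it to the next letter, and reset everything to its right to w.

nkwkw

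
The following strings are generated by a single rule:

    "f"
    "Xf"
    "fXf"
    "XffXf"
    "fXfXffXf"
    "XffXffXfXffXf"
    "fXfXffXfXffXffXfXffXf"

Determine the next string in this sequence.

XffXffXfXffXffXfXffXfXffXffXfXffXf

This is a Fibonacci-style word recurrence s(k) = s(k−2)·s(k−1): e.g. f·Xf = fXf.
Continuing: XffXffXfXffXf · fXfXffXfXffXffXfXffXf gives term 8.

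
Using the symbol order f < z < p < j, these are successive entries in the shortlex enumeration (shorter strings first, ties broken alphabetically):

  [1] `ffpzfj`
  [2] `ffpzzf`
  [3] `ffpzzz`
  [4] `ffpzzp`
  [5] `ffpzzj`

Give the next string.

The successor of ffpzzj increments the rightmost position that isn't already j and resets every position after it to f.

ffpzpf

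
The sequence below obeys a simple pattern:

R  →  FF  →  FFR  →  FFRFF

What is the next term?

From term 3 onward, concatenate the last term with the second-to-last: FF·R = FFR, FFR·FF = FFRFF, …
So term 5 is FFRFF·FFR.

FFRFFFFR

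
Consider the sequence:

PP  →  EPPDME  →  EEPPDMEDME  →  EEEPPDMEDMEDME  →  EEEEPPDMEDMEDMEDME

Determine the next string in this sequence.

EEEEEPPDMEDMEDMEDMEDME

Each term wraps the previous one in E on the left and DME on the right.
One more step from EEEEPPDMEDMEDMEDME gives the answer.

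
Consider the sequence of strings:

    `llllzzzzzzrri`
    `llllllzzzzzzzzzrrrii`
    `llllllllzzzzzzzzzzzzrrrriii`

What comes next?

Each string has the form l^{2n} z^{3n} r^{n} i^{n-1}, where the shown terms are n = 2, 3, 4.
Setting n = 5 gives 10, 15, 5, 4 characters in each block.

llllllllllzzzzzzzzzzzzzzzrrrrriiii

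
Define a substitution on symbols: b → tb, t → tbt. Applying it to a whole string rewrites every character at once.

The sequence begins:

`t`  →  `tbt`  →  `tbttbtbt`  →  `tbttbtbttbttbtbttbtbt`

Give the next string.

φ(tbttbtbttbttbtbttbtbt) expands symbol-by-symbol to tbt tb tbt tbt tb tbt tb tbt tbt tb tbt tbt tb tbt tb tbt tbt tb tbt tb tbt; joining the 21 pieces gives the next term.

tbttbtbttbttbtbttbtbttbttbtbttbttbtbttbtbttbttbtbttbtbt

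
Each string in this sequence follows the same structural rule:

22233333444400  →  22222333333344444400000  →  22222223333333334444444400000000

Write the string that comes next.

Reading off run lengths: 2 runs 3, 5, 7; 3 runs 5, 7, 9; 4 runs 4, 6, 8; 0 runs 2, 5, 8 — each is linear in n (n = 1, 2, …).
At n = 4 the blocks have lengths 9, 11, 10, 11.

22222222233333333333444444444400000000000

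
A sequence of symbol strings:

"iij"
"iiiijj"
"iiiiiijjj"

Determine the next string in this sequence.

iiiiiiiijjjj

Term n consists of 2n i's, followed by n j's (n = 1, 2, …).
For the next term, n = 4, so the run lengths are 8, 4.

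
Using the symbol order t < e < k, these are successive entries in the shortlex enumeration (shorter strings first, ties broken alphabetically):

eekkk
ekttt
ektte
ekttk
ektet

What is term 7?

Continuing the enumeration 2 steps past ektet: ektet → ektee → (answer).

ektek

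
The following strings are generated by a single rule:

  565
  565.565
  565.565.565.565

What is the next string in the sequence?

s(k+1) = s(k)·.·s(k) — each term doubles the last with '.' between the halves.
So the next term is two copies of 565.565.565.565 with '.' between the halves.

565.565.565.565.565.565.565.565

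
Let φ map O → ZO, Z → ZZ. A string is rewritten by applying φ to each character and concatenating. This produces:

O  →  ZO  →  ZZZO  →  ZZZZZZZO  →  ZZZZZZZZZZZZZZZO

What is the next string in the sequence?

Rewriting the 16 symbols of ZZZZZZZZZZZZZZZO one by one yields ZZ ZZ ZZ ZZ ZZ ZZ ZZ ZZ ZZ ZZ ZZ ZZ ZZ ZZ ZZ ZO; concatenated:

ZZZZZZZZZZZZZZZZZZZZZZZZZZZZZZZO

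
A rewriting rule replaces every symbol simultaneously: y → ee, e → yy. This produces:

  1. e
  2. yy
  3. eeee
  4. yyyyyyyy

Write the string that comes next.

eeeeeeeeeeeeeeee

Apply φ to yyyyyyyy symbol by symbol: y→ee, y→ee, y→ee, y→ee, y→ee, y→ee, y→ee, y→ee; joined: ee ee ee ee ee ee ee ee.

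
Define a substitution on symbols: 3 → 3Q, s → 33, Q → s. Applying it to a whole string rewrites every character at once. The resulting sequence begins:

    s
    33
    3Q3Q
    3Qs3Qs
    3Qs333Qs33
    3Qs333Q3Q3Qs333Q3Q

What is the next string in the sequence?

Replace each of the 18 characters of 3Qs333Q3Q3Qs333Q3Q in place — 3Q s 33 3Q 3Q 3Q s 3Q s 3Q s 33 3Q 3Q 3Q s 3Q s — and concatenate.

3Qs333Q3Q3Qs3Qs3Qs333Q3Q3Qs3Qs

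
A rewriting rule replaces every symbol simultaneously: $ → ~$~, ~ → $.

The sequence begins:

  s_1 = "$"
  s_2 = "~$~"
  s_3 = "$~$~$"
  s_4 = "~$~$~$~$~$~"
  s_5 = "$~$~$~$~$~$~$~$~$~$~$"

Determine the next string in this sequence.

Replace each of the 21 characters of $~$~$~$~$~$~$~$~$~$~$ in place — ~$~ $ ~$~ $ ~$~ $ ~$~ $ ~$~ $ ~$~ $ ~$~ $ ~$~ $ ~$~ $ ~$~ $ ~$~ — and concatenate.

~$~$~$~$~$~$~$~$~$~$~$~$~$~$~$~$~$~$~$~$~$~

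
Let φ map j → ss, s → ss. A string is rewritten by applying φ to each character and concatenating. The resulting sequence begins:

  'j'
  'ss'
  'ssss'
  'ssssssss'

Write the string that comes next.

Expanding ssssssss: s→ss, s→ss, s→ss, s→ss, s→ss, s→ss, s→ss, s→ss. Concatenated: ss ss ss ss ss ss ss ss.

ssssssssssssssss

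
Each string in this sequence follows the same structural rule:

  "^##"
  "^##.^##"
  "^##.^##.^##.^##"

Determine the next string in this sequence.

^##.^##.^##.^##.^##.^##.^##.^##

Each string is two copies of the previous one joined by '.'.
So the next term is two copies of ^##.^##.^##.^## with '.' between the halves.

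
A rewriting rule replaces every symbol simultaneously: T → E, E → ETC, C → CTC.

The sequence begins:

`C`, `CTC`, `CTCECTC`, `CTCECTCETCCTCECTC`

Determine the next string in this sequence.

CTCECTCETCCTCECTCETCECTCCTCECTCETCCTCECTC

φ(CTCECTCETCCTCECTC) expands symbol-by-symbol to CTC E CTC ETC CTC E CTC ETC E CTC CTC E CTC ETC CTC E CTC; joining the 17 pieces gives the next term.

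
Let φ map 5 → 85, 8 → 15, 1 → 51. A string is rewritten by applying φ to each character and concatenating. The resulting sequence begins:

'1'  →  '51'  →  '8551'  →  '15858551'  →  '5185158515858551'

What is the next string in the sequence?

Replace each of the 16 characters of 5185158515858551 in place — 85 51 15 85 51 85 15 85 51 85 15 85 15 85 85 51 — and concatenate.

85511585518515855185158515858551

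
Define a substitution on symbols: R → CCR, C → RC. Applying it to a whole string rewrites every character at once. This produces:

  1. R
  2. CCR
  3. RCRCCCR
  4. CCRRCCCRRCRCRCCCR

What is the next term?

RCRCCCRCCRRCRCRCCCRCCRRCCCRRCCCRRCRCRCCCR

φ(CCRRCCCRRCRCRCCCR) expands symbol-by-symbol to RC RC CCR CCR RC RC RC CCR CCR RC CCR RC CCR RC RC RC CCR; joining the 17 pieces gives the next term.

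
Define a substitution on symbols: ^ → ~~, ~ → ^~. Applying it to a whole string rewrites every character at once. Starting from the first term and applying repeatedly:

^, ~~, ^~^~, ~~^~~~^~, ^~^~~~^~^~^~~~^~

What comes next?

Applying the rule to each of the 16 symbols of ^~^~~~^~^~^~~~^~ gives the pieces ~~ ^~ ~~ ^~ ^~ ^~ ~~ ^~ ~~ ^~ ~~ ^~ ^~ ^~ ~~ ^~, which concatenate to the answer.

~~^~~~^~^~^~~~^~~~^~~~^~^~^~~~^~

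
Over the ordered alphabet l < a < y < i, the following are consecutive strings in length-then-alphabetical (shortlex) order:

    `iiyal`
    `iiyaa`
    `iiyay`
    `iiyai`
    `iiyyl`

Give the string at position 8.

iiyyi

Advancing 3 positions from iiyyl through iiyyl → iiyya → iiyyy reaches term 8.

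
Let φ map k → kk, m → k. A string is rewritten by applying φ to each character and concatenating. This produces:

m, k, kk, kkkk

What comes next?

kkkkkkkk

Expanding kkkk: k→kk, k→kk, k→kk, k→kk. Concatenated: kk kk kk kk.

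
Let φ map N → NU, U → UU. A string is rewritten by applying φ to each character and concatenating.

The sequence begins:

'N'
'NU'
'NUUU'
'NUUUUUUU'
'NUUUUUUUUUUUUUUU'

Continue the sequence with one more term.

Rewriting the 16 symbols of NUUUUUUUUUUUUUUU one by one yields NU UU UU UU UU UU UU UU UU UU UU UU UU UU UU UU; concatenated:

NUUUUUUUUUUUUUUUUUUUUUUUUUUUUUUU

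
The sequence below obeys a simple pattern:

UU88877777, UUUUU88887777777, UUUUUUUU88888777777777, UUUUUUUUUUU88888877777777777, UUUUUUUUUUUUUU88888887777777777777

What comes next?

UUUUUUUUUUUUUUUUU88888888777777777777777

Reading off run lengths: U runs 2, 5, 8, 11, 14; 8 runs 3, 4, 5, 6, 7; 7 runs 5, 7, 9, 11, 13 — each is linear in n (n = 1, 2, …).
For the next term, n = 6, so the run lengths are 17, 8, 15.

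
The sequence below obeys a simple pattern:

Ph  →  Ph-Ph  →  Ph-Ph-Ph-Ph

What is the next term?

Each string is two copies of the previous one joined by '-'.
Doubling Ph-Ph-Ph-Ph with '-' between the halves:

Ph-Ph-Ph-Ph-Ph-Ph-Ph-Ph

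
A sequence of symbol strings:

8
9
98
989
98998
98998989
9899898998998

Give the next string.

From term 3 onward, concatenate the last term with the second-to-last: 9·8 = 98, 98·9 = 989, …
Continuing: 9899898998998 · 98998989 gives term 8.

989989899899898998989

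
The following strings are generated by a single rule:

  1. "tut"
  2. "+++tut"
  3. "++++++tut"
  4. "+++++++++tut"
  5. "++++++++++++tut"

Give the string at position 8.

+++++++++++++++++++++tut

The strings grow by a fixed prefix +++ each time.
From ++++++++++++tut, 3 further steps: ++++++++++++tut → +++++++++++++++tut → ++++++++++++++++++tut → (answer).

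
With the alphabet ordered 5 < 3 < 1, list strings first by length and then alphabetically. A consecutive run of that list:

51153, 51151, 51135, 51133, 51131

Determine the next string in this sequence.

Find the rightmost character of 51131 below 1, bump it to the next letter, and reset everything to its right to 5.

51115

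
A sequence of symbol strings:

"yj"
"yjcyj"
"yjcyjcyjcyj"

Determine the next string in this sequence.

yjcyjcyjcyjcyjcyjcyjcyj

Every step duplicates the string with 'c' between the halves.
So the next term is two copies of yjcyjcyjcyj with 'c' between the halves.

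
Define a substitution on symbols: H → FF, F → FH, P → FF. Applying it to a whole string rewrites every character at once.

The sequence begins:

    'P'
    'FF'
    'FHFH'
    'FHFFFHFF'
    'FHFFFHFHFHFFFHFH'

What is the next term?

Replace each of the 16 characters of FHFFFHFHFHFFFHFH in place — FH FF FH FH FH FF FH FF FH FF FH FH FH FF FH FF — and concatenate.

FHFFFHFHFHFFFHFFFHFFFHFHFHFFFHFF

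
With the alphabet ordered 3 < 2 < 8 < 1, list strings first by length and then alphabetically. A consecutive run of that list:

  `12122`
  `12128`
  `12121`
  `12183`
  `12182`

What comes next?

12188

The successor of 12182 increments the rightmost position that isn't already 1 and resets every position after it to 3.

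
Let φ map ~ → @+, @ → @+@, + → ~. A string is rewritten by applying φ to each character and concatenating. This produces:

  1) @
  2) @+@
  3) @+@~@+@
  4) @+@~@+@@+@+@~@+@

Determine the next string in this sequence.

Rewriting the 16 symbols of @+@~@+@@+@+@~@+@ one by one yields @+@ ~ @+@ @+ @+@ ~ @+@ @+@ ~ @+@ ~ @+@ @+ @+@ ~ @+@; concatenated:

@+@~@+@@+@+@~@+@@+@~@+@~@+@@+@+@~@+@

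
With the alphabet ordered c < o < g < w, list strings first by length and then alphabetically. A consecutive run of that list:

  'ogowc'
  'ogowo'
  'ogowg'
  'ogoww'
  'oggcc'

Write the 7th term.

Advancing 2 positions from oggcc through oggcc → oggco reaches term 7.

oggcg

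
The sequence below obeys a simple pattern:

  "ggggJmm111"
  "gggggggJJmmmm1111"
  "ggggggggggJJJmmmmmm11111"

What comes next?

Term n consists of 3n+1 g's, followed by n J's, followed by 2n m's, followed by n+2 1's (n = 1, 2, …).
For the next term, n = 4, so the run lengths are 13, 4, 8, 6.

gggggggggggggJJJJmmmmmmmm111111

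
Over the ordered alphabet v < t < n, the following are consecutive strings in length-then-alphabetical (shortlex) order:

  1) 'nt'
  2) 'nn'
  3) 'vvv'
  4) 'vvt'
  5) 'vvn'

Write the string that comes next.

The successor of vvn increments the rightmost position that isn't already n and resets every position after it to v.

vtv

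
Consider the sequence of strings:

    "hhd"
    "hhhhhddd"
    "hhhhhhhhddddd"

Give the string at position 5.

hhhhhhhhhhhhhhddddddddd

Each string has the form h^{3n-1} d^{2n-1} (n = 1, 2, …).
At n = 5 the blocks have lengths 14, 9.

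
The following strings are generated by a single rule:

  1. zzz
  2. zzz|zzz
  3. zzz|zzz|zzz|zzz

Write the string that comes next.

Every step duplicates the string with '|' between the halves.
Doubling zzz|zzz|zzz|zzz with '|' between the halves:

zzz|zzz|zzz|zzz|zzz|zzz|zzz|zzz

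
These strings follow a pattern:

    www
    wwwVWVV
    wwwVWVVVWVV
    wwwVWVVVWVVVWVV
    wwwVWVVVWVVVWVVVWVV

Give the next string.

Every step adds VWVV to the end: s(k+1) = s(k)·VWVV.
Applying this once more to wwwVWVVVWVVVWVVVWVV:

wwwVWVVVWVVVWVVVWVVVWVV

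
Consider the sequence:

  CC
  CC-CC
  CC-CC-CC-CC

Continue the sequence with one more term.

CC-CC-CC-CC-CC-CC-CC-CC

s(k+1) = s(k)·-·s(k) — each term doubles the last with '-' between the halves.
One more doubling of CC-CC-CC-CC gives the answer.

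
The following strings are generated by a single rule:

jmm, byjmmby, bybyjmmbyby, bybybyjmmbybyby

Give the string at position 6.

Each term wraps the previous one in by on the left and by on the right.
From bybybyjmmbybyby, 2 further steps: bybybyjmmbybyby → bybybybyjmmbybybyby → (answer).

bybybybybyjmmbybybybyby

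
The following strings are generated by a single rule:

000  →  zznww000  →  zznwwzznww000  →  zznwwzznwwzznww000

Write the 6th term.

Each term is the previous one with zznww prepended.
From zznwwzznwwzznww000, 2 further steps: zznwwzznwwzznww000 → zznwwzznwwzznwwzznww000 → (answer).

zznwwzznwwzznwwzznwwzznww000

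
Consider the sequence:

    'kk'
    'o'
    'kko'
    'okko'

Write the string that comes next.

kkookko

This is a Fibonacci-style word recurrence s(k) = s(k−2)·s(k−1): e.g. kk·o = kko.
So term 5 is kko·okko.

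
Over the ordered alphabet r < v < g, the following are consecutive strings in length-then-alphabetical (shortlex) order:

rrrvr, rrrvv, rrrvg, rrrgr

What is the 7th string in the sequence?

Continuing the enumeration 3 steps past rrrgr: rrrgr → rrrgv → rrrgg → (answer).

rrvrr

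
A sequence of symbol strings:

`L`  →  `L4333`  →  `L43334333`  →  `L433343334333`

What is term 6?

The strings grow by a fixed suffix 4333 each time.
From L433343334333, 2 further steps: L433343334333 → L4333433343334333 → (answer).

L43334333433343334333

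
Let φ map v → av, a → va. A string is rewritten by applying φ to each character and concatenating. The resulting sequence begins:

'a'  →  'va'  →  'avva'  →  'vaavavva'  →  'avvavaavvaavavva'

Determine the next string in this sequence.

vaavavvaavvavaavavvavaavvaavavva

φ(avvavaavvaavavva) expands symbol-by-symbol to va av av va av va va av av va va av va av av va; joining the 16 pieces gives the next term.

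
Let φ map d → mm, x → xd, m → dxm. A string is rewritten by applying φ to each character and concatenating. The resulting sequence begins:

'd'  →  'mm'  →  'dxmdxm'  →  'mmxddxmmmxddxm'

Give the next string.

Replace each of the 14 characters of mmxddxmmmxddxm in place — dxm dxm xd mm mm xd dxm dxm dxm xd mm mm xd dxm — and concatenate.

dxmdxmxdmmmmxddxmdxmdxmxdmmmmxddxm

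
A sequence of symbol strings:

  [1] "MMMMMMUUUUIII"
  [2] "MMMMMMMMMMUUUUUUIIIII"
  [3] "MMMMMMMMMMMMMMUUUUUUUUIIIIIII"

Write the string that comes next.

Each string has the form M^{4n+2} U^{2n+2} I^{2n+1} (n = 1, 2, …).
At n = 4 the blocks have lengths 18, 10, 9.

MMMMMMMMMMMMMMMMMMUUUUUUUUUUIIIIIIIII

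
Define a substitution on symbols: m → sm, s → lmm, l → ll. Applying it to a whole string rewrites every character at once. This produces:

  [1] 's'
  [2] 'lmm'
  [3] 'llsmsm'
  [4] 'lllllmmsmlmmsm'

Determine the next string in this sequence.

Applying the rule to each of the 14 symbols of lllllmmsmlmmsm gives the pieces ll ll ll ll ll sm sm lmm sm ll sm sm lmm sm, which concatenate to the answer.

llllllllllsmsmlmmsmllsmsmlmmsm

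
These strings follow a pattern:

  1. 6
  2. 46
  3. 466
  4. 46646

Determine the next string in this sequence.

46646466

From term 3 onward, concatenate the last term with the second-to-last: 46·6 = 466, 466·46 = 46646, …
So term 5 is 46646·466.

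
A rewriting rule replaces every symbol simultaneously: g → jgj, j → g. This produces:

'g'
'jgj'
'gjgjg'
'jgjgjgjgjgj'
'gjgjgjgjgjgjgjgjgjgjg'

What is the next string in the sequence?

jgjgjgjgjgjgjgjgjgjgjgjgjgjgjgjgjgjgjgjgjgj

φ(gjgjgjgjgjgjgjgjgjgjg) expands symbol-by-symbol to jgj g jgj g jgj g jgj g jgj g jgj g jgj g jgj g jgj g jgj g jgj; joining the 21 pieces gives the next term.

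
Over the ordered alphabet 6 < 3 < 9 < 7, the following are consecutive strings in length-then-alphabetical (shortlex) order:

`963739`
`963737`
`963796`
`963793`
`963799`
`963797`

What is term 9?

963779

Stepping forward 3 times from 963797: 963797 → 963776 → 963773, then the target.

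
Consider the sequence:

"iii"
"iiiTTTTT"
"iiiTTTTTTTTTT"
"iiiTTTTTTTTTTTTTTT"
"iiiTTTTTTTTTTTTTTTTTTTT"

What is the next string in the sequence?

iiiTTTTTTTTTTTTTTTTTTTTTTTTT

The strings grow by a fixed suffix TTTTT each time.
So the next term is iiiTTTTTTTTTTTTTTTTTTTT·TTTTT.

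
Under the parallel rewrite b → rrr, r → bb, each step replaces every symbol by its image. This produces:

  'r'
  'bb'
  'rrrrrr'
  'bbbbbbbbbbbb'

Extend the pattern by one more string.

rrrrrrrrrrrrrrrrrrrrrrrrrrrrrrrrrrrr

Expanding bbbbbbbbbbbb: b→rrr, b→rrr, b→rrr, b→rrr, b→rrr, b→rrr, b→rrr, b→rrr, b→rrr, b→rrr, b→rrr, b→rrr. Concatenated: rrr rrr rrr rrr rrr rrr rrr rrr rrr rrr rrr rrr.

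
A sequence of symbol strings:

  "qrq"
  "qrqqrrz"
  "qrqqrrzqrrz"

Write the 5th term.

qrqqrrzqrrzqrrzqrrz

Every step adds qrrz to the end: s(k+1) = s(k)·qrrz.
From qrqqrrzqrrz, 2 further steps: qrqqrrzqrrz → qrqqrrzqrrzqrrz → (answer).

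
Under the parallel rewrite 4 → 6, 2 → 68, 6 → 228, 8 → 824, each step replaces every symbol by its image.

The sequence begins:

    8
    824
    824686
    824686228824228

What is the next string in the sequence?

82468622882422868688248246866868824

φ(824686228824228) expands symbol-by-symbol to 824 68 6 228 824 228 68 68 824 824 68 6 68 68 824; joining the 15 pieces gives the next term.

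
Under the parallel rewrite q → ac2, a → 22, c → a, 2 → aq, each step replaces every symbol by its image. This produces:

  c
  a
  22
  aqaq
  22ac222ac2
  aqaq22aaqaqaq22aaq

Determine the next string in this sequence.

Applying the rule to each of the 18 symbols of aqaq22aaqaqaq22aaq gives the pieces 22 ac2 22 ac2 aq aq 22 22 ac2 22 ac2 22 ac2 aq aq 22 22 ac2, which concatenate to the answer.

22ac222ac2aqaq2222ac222ac222ac2aqaq2222ac2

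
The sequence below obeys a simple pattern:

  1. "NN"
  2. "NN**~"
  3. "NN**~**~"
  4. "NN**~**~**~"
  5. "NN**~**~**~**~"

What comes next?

Each term is the previous one with **~ appended.
So the next term is NN**~**~**~**~·**~.

NN**~**~**~**~**~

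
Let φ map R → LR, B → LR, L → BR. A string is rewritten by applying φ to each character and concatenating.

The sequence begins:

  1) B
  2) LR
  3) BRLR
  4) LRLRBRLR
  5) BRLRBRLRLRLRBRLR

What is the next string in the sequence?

Rewriting the 16 symbols of BRLRBRLRLRLRBRLR one by one yields LR LR BR LR LR LR BR LR BR LR BR LR LR LR BR LR; concatenated:

LRLRBRLRLRLRBRLRBRLRBRLRLRLRBRLR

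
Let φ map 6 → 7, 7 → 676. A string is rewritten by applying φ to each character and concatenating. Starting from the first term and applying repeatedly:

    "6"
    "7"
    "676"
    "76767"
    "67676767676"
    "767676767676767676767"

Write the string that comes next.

Rewriting the 21 symbols of 767676767676767676767 one by one yields 676 7 676 7 676 7 676 7 676 7 676 7 676 7 676 7 676 7 676 7 676; concatenated:

6767676767676767676767676767676767676767676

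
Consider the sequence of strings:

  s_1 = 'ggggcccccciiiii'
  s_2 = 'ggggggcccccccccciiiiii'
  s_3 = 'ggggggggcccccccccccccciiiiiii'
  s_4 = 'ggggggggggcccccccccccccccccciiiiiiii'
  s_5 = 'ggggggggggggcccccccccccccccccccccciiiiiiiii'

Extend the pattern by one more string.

Term n consists of 2n g's, followed by 4n-2 c's, followed by n+3 i's, where the shown terms are n = 2, 3, 4, 5, 6.
For the next term, n = 7, so the run lengths are 14, 26, 10.

ggggggggggggggcccccccccccccccccccccccccciiiiiiiiii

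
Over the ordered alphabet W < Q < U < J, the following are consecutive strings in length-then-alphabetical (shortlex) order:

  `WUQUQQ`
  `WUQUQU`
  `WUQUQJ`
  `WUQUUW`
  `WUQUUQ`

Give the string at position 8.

Continuing the enumeration 3 steps past WUQUUQ: WUQUUQ → WUQUUU → WUQUUJ → (answer).

WUQUJW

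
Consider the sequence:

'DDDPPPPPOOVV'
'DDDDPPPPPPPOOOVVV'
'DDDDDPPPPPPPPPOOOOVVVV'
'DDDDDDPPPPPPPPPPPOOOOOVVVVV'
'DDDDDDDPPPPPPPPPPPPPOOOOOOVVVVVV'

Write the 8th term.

DDDDDDDDDDPPPPPPPPPPPPPPPPPPPOOOOOOOOOVVVVVVVVV

Term n consists of n+1 D's, followed by 2n+1 P's, followed by n O's, followed by n V's, where the shown terms are n = 2, 3, 4, 5, 6.
Setting n = 9 gives 10, 19, 9, 9 characters in each block.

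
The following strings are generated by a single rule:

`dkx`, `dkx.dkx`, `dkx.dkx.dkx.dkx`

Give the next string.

dkx.dkx.dkx.dkx.dkx.dkx.dkx.dkx

Every step duplicates the string with '.' between the halves.
One more doubling of dkx.dkx.dkx.dkx gives the answer.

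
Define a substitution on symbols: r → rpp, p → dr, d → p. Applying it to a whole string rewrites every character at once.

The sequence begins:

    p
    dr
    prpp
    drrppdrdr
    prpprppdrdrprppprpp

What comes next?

Rewriting the 19 symbols of prpprppdrdrprppprpp one by one yields dr rpp dr dr rpp dr dr p rpp p rpp dr rpp dr dr dr rpp dr dr; concatenated:

drrppdrdrrppdrdrprppprppdrrppdrdrdrrppdrdr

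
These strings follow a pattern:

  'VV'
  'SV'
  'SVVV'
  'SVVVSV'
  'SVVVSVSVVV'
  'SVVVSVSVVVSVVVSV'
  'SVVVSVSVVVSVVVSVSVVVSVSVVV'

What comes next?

From term 3 onward, concatenate the last term with the second-to-last: SV·VV = SVVV, SVVV·SV = SVVVSV, …
So term 8 is SVVVSVSVVVSVVVSVSVVVSVSVVV·SVVVSVSVVVSVVVSV.

SVVVSVSVVVSVVVSVSVVVSVSVVVSVVVSVSVVVSVVVSV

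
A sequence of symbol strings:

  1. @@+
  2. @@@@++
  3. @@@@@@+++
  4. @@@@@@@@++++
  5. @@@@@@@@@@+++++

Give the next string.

@@@@@@@@@@@@++++++

The n-th term is 2n @'s then n +'s (n = 1, 2, …).
At n = 6 the blocks have lengths 12, 6.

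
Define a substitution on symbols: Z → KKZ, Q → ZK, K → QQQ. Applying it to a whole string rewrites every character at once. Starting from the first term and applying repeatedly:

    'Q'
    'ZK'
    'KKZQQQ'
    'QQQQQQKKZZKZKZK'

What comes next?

ZKZKZKZKZKZKQQQQQQKKZKKZQQQKKZQQQKKZQQQ

Replace each of the 15 characters of QQQQQQKKZZKZKZK in place — ZK ZK ZK ZK ZK ZK QQQ QQQ KKZ KKZ QQQ KKZ QQQ KKZ QQQ — and concatenate.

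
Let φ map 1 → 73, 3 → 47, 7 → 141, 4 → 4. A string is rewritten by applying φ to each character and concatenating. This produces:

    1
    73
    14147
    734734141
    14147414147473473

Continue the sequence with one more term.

φ(14147414147473473) expands symbol-by-symbol to 73 4 73 4 141 4 73 4 73 4 141 4 141 47 4 141 47; joining the 17 pieces gives the next term.

7347341414734734141414147414147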